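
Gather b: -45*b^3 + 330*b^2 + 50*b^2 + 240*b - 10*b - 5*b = -45*b^3 + 380*b^2 + 225*b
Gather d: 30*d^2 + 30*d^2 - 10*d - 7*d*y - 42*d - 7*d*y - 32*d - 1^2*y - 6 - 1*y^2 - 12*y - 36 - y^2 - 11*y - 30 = 60*d^2 + d*(-14*y - 84) - 2*y^2 - 24*y - 72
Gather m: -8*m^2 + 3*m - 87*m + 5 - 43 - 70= -8*m^2 - 84*m - 108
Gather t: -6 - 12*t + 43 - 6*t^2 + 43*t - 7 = -6*t^2 + 31*t + 30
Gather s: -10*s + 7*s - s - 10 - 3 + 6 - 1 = -4*s - 8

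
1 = 1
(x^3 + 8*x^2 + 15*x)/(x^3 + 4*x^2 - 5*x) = (x + 3)/(x - 1)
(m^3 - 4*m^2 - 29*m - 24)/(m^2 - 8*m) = m + 4 + 3/m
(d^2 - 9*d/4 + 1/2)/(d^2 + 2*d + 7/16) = 4*(4*d^2 - 9*d + 2)/(16*d^2 + 32*d + 7)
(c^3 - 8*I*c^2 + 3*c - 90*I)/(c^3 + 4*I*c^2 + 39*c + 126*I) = (c - 5*I)/(c + 7*I)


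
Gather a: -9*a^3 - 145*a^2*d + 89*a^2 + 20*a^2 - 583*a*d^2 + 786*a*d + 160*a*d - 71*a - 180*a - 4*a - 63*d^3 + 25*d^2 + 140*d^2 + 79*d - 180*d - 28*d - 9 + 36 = -9*a^3 + a^2*(109 - 145*d) + a*(-583*d^2 + 946*d - 255) - 63*d^3 + 165*d^2 - 129*d + 27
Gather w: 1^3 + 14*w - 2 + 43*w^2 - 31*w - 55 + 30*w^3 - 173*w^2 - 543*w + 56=30*w^3 - 130*w^2 - 560*w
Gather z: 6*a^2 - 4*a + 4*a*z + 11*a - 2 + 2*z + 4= 6*a^2 + 7*a + z*(4*a + 2) + 2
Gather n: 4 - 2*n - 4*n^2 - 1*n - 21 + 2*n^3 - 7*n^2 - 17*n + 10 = 2*n^3 - 11*n^2 - 20*n - 7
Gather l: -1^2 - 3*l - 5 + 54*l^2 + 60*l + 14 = 54*l^2 + 57*l + 8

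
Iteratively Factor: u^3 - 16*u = (u - 4)*(u^2 + 4*u) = u*(u - 4)*(u + 4)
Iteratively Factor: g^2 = (g)*(g)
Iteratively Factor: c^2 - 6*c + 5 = (c - 1)*(c - 5)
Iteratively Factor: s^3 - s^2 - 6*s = (s + 2)*(s^2 - 3*s) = (s - 3)*(s + 2)*(s)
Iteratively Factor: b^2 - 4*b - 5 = (b + 1)*(b - 5)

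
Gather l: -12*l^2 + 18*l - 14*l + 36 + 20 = -12*l^2 + 4*l + 56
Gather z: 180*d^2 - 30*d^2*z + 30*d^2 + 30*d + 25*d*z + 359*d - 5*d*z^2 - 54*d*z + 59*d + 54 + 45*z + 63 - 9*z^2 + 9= 210*d^2 + 448*d + z^2*(-5*d - 9) + z*(-30*d^2 - 29*d + 45) + 126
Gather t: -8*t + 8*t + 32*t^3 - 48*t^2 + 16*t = 32*t^3 - 48*t^2 + 16*t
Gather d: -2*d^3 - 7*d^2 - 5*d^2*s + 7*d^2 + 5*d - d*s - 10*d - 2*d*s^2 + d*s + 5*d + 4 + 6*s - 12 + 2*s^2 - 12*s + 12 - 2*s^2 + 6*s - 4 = -2*d^3 - 5*d^2*s - 2*d*s^2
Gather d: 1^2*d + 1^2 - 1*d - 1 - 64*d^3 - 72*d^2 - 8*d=-64*d^3 - 72*d^2 - 8*d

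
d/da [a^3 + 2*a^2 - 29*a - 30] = 3*a^2 + 4*a - 29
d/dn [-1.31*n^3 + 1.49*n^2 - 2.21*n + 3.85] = -3.93*n^2 + 2.98*n - 2.21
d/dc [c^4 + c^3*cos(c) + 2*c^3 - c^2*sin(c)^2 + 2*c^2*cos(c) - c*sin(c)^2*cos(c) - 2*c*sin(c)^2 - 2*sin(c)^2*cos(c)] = -c^3*sin(c) + 4*c^3 - 2*c^2*sin(c) - c^2*sin(2*c) + 3*c^2*cos(c) + 6*c^2 + c*sin(c)/4 - 2*c*sin(2*c) - 3*c*sin(3*c)/4 + 4*c*cos(c) + c*cos(2*c) - c + sin(c)/2 - 3*sin(3*c)/2 - cos(c)/4 + cos(2*c) + cos(3*c)/4 - 1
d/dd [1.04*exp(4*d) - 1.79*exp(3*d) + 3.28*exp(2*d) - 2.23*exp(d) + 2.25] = (4.16*exp(3*d) - 5.37*exp(2*d) + 6.56*exp(d) - 2.23)*exp(d)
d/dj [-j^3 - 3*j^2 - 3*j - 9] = -3*j^2 - 6*j - 3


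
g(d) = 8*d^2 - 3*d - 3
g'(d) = 16*d - 3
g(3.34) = 76.22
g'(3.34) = 50.44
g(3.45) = 81.87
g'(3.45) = 52.20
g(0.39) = -2.95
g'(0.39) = 3.24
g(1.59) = 12.45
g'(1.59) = 22.44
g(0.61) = -1.85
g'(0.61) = 6.76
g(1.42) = 8.87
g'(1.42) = 19.72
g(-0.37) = -0.79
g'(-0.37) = -8.92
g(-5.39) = 245.59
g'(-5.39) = -89.24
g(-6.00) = 303.00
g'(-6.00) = -99.00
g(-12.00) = 1185.00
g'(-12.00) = -195.00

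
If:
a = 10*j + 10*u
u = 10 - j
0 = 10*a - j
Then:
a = 100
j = 1000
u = -990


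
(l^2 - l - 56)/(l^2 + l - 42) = (l - 8)/(l - 6)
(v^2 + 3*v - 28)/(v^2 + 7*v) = (v - 4)/v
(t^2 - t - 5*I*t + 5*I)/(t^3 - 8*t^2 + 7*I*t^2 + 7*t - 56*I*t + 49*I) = (t - 5*I)/(t^2 + 7*t*(-1 + I) - 49*I)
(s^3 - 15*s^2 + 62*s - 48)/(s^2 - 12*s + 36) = (s^2 - 9*s + 8)/(s - 6)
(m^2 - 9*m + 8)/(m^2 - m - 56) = (m - 1)/(m + 7)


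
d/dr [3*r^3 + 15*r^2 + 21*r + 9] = 9*r^2 + 30*r + 21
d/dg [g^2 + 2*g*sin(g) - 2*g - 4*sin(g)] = 2*g*cos(g) + 2*g + 2*sin(g) - 4*cos(g) - 2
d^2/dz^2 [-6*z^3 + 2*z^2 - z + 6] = 4 - 36*z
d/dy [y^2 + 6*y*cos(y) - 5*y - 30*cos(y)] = -6*y*sin(y) + 2*y + 30*sin(y) + 6*cos(y) - 5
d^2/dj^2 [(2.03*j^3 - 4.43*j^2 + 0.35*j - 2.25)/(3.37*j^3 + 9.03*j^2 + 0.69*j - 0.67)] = (-1.13686837721616e-13*j^7 - 224.1724*j^6 - 4.47266400000012*j^5 - 125.922072*j^4 - 1098.403264*j^3 - 1289.152992*j^2 - 96.423288*j - 33.021544)/(38.272753*j^9 + 307.658421*j^8 + 847.887282*j^7 + 839.471712*j^6 + 51.270012*j^5 - 160.347366*j^4 - 20.180526*j^3 + 11.20374*j^2 + 0.929223*j - 0.300763)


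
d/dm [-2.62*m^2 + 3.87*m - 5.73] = 3.87 - 5.24*m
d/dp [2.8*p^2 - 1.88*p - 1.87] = 5.6*p - 1.88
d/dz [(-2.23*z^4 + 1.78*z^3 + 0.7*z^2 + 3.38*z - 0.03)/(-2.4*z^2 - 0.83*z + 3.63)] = (10.704*z^5 + 1.2807*z^4 - 35.3344*z^3 + 26.9152*z^2 + 4.938*z + 12.2445)/(5.76*z^4 + 3.984*z^3 - 16.7351*z^2 - 6.0258*z + 13.1769)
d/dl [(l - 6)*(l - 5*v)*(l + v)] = 3*l^2 - 8*l*v - 12*l - 5*v^2 + 24*v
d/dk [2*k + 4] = 2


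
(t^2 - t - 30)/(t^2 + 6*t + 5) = (t - 6)/(t + 1)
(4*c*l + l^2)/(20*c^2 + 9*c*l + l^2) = l/(5*c + l)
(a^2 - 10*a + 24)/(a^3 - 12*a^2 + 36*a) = (a - 4)/(a*(a - 6))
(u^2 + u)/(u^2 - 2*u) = (u + 1)/(u - 2)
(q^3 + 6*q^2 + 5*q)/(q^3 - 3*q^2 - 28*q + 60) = q*(q + 1)/(q^2 - 8*q + 12)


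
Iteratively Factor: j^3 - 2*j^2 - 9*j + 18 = (j - 2)*(j^2 - 9) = (j - 3)*(j - 2)*(j + 3)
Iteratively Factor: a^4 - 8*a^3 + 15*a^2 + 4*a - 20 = (a - 2)*(a^3 - 6*a^2 + 3*a + 10) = (a - 5)*(a - 2)*(a^2 - a - 2) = (a - 5)*(a - 2)*(a + 1)*(a - 2)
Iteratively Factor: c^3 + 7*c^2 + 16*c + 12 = (c + 2)*(c^2 + 5*c + 6) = (c + 2)*(c + 3)*(c + 2)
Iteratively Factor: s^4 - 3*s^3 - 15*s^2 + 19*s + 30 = (s - 5)*(s^3 + 2*s^2 - 5*s - 6) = (s - 5)*(s + 3)*(s^2 - s - 2) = (s - 5)*(s + 1)*(s + 3)*(s - 2)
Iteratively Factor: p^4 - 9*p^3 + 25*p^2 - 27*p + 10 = (p - 1)*(p^3 - 8*p^2 + 17*p - 10) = (p - 1)^2*(p^2 - 7*p + 10) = (p - 2)*(p - 1)^2*(p - 5)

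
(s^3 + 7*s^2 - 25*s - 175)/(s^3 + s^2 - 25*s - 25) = (s + 7)/(s + 1)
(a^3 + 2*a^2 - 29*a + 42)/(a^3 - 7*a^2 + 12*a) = (a^2 + 5*a - 14)/(a*(a - 4))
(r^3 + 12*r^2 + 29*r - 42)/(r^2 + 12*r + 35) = (r^2 + 5*r - 6)/(r + 5)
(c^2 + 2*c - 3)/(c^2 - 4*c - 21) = (c - 1)/(c - 7)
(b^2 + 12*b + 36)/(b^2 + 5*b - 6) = (b + 6)/(b - 1)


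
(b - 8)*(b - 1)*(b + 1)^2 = b^4 - 7*b^3 - 9*b^2 + 7*b + 8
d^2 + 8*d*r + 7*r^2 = (d + r)*(d + 7*r)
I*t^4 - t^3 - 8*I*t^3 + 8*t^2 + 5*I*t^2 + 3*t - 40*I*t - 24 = (t - 8)*(t - I)*(t + 3*I)*(I*t + 1)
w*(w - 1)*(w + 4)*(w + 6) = w^4 + 9*w^3 + 14*w^2 - 24*w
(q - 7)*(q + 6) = q^2 - q - 42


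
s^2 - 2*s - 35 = (s - 7)*(s + 5)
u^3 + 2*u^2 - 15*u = u*(u - 3)*(u + 5)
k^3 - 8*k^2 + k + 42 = (k - 7)*(k - 3)*(k + 2)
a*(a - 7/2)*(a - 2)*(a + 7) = a^4 + 3*a^3/2 - 63*a^2/2 + 49*a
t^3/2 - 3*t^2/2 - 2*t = t*(t/2 + 1/2)*(t - 4)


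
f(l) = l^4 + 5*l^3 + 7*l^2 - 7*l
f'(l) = 4*l^3 + 15*l^2 + 14*l - 7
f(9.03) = 10838.07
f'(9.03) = 4287.79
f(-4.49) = 126.39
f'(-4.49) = -129.53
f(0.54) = -0.87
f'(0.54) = 5.56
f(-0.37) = 3.31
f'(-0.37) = -10.33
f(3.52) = 433.69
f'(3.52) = 402.59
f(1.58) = 32.37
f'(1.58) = 68.34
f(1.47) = 25.39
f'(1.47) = 58.70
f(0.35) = -1.36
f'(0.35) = -0.09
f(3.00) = 258.00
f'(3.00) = 278.00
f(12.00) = 30300.00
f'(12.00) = 9233.00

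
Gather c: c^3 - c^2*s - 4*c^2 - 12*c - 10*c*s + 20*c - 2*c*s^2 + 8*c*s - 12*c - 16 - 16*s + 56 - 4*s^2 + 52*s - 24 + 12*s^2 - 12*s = c^3 + c^2*(-s - 4) + c*(-2*s^2 - 2*s - 4) + 8*s^2 + 24*s + 16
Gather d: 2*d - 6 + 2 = 2*d - 4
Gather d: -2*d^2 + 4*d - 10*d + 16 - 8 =-2*d^2 - 6*d + 8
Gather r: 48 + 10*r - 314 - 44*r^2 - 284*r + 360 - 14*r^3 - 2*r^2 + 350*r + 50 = -14*r^3 - 46*r^2 + 76*r + 144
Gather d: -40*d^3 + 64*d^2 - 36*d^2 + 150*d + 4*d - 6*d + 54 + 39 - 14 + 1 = -40*d^3 + 28*d^2 + 148*d + 80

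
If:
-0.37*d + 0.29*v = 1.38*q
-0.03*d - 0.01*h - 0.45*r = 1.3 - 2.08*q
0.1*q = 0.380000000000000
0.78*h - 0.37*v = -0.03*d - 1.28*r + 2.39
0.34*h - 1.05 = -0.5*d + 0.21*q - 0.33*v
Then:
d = 0.23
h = -12.75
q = 3.80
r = 14.94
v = 18.38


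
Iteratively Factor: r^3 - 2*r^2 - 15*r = (r)*(r^2 - 2*r - 15) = r*(r - 5)*(r + 3)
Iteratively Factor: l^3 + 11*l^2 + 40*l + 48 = (l + 4)*(l^2 + 7*l + 12) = (l + 3)*(l + 4)*(l + 4)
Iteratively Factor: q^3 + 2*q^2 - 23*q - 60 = (q - 5)*(q^2 + 7*q + 12) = (q - 5)*(q + 4)*(q + 3)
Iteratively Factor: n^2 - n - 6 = (n - 3)*(n + 2)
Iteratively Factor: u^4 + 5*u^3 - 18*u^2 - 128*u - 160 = (u + 4)*(u^3 + u^2 - 22*u - 40) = (u + 2)*(u + 4)*(u^2 - u - 20) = (u - 5)*(u + 2)*(u + 4)*(u + 4)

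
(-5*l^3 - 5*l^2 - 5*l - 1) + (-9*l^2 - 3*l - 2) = -5*l^3 - 14*l^2 - 8*l - 3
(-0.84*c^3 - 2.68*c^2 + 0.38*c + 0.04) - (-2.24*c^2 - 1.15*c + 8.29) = -0.84*c^3 - 0.44*c^2 + 1.53*c - 8.25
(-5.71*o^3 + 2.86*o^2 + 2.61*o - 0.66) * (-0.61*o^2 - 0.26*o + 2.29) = 3.4831*o^5 - 0.26*o^4 - 15.4116*o^3 + 6.2734*o^2 + 6.1485*o - 1.5114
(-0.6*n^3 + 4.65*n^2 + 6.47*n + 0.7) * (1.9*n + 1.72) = -1.14*n^4 + 7.803*n^3 + 20.291*n^2 + 12.4584*n + 1.204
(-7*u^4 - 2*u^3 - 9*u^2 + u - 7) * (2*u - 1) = -14*u^5 + 3*u^4 - 16*u^3 + 11*u^2 - 15*u + 7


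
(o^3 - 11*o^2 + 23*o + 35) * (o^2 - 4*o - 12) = o^5 - 15*o^4 + 55*o^3 + 75*o^2 - 416*o - 420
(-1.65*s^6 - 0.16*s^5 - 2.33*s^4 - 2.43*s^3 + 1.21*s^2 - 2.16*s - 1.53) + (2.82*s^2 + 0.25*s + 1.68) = -1.65*s^6 - 0.16*s^5 - 2.33*s^4 - 2.43*s^3 + 4.03*s^2 - 1.91*s + 0.15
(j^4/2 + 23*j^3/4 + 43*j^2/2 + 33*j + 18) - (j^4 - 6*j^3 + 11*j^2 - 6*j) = -j^4/2 + 47*j^3/4 + 21*j^2/2 + 39*j + 18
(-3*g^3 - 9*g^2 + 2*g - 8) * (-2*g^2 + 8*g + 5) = 6*g^5 - 6*g^4 - 91*g^3 - 13*g^2 - 54*g - 40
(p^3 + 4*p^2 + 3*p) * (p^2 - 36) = p^5 + 4*p^4 - 33*p^3 - 144*p^2 - 108*p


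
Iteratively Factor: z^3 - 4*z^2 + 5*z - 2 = (z - 2)*(z^2 - 2*z + 1) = (z - 2)*(z - 1)*(z - 1)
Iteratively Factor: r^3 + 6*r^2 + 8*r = (r)*(r^2 + 6*r + 8) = r*(r + 2)*(r + 4)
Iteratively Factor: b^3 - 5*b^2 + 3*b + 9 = (b - 3)*(b^2 - 2*b - 3) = (b - 3)^2*(b + 1)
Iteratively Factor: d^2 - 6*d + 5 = (d - 5)*(d - 1)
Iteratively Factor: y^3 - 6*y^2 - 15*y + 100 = (y + 4)*(y^2 - 10*y + 25) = (y - 5)*(y + 4)*(y - 5)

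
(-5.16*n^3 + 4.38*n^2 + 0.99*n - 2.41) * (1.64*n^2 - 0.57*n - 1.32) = -8.4624*n^5 + 10.1244*n^4 + 5.9382*n^3 - 10.2983*n^2 + 0.0669*n + 3.1812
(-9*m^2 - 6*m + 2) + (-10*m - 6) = -9*m^2 - 16*m - 4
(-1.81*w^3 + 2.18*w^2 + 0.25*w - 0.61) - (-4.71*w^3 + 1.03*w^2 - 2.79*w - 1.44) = 2.9*w^3 + 1.15*w^2 + 3.04*w + 0.83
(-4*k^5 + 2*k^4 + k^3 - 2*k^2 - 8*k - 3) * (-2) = 8*k^5 - 4*k^4 - 2*k^3 + 4*k^2 + 16*k + 6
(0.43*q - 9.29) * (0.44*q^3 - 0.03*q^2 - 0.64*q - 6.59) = 0.1892*q^4 - 4.1005*q^3 + 0.00349999999999995*q^2 + 3.1119*q + 61.2211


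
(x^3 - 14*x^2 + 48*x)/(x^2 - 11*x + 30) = x*(x - 8)/(x - 5)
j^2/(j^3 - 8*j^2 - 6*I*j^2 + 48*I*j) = j/(j^2 - 8*j - 6*I*j + 48*I)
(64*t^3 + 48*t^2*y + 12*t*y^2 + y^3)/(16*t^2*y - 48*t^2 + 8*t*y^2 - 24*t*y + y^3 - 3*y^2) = (4*t + y)/(y - 3)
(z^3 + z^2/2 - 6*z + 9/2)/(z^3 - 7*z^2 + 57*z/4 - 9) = 2*(z^2 + 2*z - 3)/(2*z^2 - 11*z + 12)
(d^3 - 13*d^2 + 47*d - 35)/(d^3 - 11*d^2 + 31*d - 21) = (d - 5)/(d - 3)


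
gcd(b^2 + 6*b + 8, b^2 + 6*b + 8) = b^2 + 6*b + 8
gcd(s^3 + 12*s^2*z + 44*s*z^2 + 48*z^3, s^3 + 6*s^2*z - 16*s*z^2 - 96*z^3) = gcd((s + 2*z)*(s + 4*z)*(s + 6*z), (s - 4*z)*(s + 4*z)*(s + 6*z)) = s^2 + 10*s*z + 24*z^2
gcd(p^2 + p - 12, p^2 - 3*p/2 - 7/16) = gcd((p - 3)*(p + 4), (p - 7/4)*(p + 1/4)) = 1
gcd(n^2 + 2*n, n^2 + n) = n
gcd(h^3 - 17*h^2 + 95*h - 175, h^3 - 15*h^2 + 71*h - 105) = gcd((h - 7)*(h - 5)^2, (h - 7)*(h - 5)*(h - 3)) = h^2 - 12*h + 35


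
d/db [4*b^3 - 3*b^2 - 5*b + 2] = 12*b^2 - 6*b - 5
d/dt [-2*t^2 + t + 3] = 1 - 4*t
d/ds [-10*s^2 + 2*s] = 2 - 20*s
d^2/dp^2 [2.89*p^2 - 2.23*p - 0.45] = 5.78000000000000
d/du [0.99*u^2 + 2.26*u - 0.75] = 1.98*u + 2.26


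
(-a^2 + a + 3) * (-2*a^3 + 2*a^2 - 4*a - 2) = 2*a^5 - 4*a^4 + 4*a^2 - 14*a - 6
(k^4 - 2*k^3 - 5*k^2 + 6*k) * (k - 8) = k^5 - 10*k^4 + 11*k^3 + 46*k^2 - 48*k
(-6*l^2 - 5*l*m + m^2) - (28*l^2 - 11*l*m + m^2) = -34*l^2 + 6*l*m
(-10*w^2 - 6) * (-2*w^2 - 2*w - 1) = 20*w^4 + 20*w^3 + 22*w^2 + 12*w + 6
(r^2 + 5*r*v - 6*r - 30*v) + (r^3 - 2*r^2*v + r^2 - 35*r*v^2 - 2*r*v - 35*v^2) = r^3 - 2*r^2*v + 2*r^2 - 35*r*v^2 + 3*r*v - 6*r - 35*v^2 - 30*v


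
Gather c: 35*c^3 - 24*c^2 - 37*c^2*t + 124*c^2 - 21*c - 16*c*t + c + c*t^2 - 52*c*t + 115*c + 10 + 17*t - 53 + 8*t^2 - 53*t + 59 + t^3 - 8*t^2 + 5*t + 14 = 35*c^3 + c^2*(100 - 37*t) + c*(t^2 - 68*t + 95) + t^3 - 31*t + 30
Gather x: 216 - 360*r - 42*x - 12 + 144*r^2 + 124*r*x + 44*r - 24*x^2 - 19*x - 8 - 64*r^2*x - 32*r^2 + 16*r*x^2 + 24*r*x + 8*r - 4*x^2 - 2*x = 112*r^2 - 308*r + x^2*(16*r - 28) + x*(-64*r^2 + 148*r - 63) + 196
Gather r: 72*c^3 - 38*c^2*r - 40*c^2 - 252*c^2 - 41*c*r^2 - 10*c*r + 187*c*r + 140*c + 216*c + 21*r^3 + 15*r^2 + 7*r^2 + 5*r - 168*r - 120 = 72*c^3 - 292*c^2 + 356*c + 21*r^3 + r^2*(22 - 41*c) + r*(-38*c^2 + 177*c - 163) - 120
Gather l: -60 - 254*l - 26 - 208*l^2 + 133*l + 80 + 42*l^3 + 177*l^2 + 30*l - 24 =42*l^3 - 31*l^2 - 91*l - 30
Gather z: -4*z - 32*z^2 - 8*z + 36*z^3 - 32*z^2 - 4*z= 36*z^3 - 64*z^2 - 16*z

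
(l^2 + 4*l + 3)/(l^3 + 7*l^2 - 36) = (l + 1)/(l^2 + 4*l - 12)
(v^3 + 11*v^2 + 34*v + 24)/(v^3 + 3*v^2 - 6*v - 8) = (v + 6)/(v - 2)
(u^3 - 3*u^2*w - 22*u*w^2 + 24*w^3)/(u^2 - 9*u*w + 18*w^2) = (u^2 + 3*u*w - 4*w^2)/(u - 3*w)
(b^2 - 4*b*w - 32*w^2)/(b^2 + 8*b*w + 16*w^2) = (b - 8*w)/(b + 4*w)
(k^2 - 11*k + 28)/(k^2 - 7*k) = (k - 4)/k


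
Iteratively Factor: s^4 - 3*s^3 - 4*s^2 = (s)*(s^3 - 3*s^2 - 4*s) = s*(s - 4)*(s^2 + s) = s^2*(s - 4)*(s + 1)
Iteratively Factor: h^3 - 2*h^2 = (h)*(h^2 - 2*h) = h^2*(h - 2)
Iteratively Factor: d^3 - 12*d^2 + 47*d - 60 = (d - 4)*(d^2 - 8*d + 15) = (d - 5)*(d - 4)*(d - 3)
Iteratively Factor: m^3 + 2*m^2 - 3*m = (m - 1)*(m^2 + 3*m) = m*(m - 1)*(m + 3)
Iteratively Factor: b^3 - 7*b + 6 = (b + 3)*(b^2 - 3*b + 2) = (b - 2)*(b + 3)*(b - 1)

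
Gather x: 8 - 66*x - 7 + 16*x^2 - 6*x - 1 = 16*x^2 - 72*x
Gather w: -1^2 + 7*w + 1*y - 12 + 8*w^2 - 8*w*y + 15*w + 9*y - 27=8*w^2 + w*(22 - 8*y) + 10*y - 40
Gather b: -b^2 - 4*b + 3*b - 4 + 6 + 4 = -b^2 - b + 6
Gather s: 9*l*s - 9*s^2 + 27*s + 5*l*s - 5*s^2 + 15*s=-14*s^2 + s*(14*l + 42)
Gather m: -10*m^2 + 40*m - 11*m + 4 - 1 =-10*m^2 + 29*m + 3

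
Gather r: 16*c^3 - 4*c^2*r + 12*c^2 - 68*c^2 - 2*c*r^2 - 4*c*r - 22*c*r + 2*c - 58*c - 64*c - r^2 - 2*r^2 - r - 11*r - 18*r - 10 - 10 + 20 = 16*c^3 - 56*c^2 - 120*c + r^2*(-2*c - 3) + r*(-4*c^2 - 26*c - 30)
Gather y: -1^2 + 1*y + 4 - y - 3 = 0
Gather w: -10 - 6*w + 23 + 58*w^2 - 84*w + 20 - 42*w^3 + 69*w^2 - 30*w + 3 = -42*w^3 + 127*w^2 - 120*w + 36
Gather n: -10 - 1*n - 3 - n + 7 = -2*n - 6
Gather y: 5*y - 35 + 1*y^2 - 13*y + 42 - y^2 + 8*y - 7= 0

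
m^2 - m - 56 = (m - 8)*(m + 7)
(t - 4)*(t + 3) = t^2 - t - 12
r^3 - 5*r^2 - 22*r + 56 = (r - 7)*(r - 2)*(r + 4)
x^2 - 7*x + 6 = (x - 6)*(x - 1)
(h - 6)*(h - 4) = h^2 - 10*h + 24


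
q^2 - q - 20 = (q - 5)*(q + 4)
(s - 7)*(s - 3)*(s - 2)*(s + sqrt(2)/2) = s^4 - 12*s^3 + sqrt(2)*s^3/2 - 6*sqrt(2)*s^2 + 41*s^2 - 42*s + 41*sqrt(2)*s/2 - 21*sqrt(2)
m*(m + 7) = m^2 + 7*m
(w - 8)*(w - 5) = w^2 - 13*w + 40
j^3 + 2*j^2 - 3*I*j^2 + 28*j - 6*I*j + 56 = (j + 2)*(j - 7*I)*(j + 4*I)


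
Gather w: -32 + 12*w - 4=12*w - 36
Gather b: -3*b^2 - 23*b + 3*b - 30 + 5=-3*b^2 - 20*b - 25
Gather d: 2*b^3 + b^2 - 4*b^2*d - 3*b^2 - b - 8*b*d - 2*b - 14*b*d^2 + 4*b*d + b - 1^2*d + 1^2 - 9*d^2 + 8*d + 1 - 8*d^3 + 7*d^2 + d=2*b^3 - 2*b^2 - 2*b - 8*d^3 + d^2*(-14*b - 2) + d*(-4*b^2 - 4*b + 8) + 2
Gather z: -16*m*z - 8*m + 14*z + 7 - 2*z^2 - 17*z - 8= -8*m - 2*z^2 + z*(-16*m - 3) - 1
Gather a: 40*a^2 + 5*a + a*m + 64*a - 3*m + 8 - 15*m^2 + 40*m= 40*a^2 + a*(m + 69) - 15*m^2 + 37*m + 8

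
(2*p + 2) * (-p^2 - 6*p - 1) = -2*p^3 - 14*p^2 - 14*p - 2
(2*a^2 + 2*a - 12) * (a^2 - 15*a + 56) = 2*a^4 - 28*a^3 + 70*a^2 + 292*a - 672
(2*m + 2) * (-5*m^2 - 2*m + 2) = -10*m^3 - 14*m^2 + 4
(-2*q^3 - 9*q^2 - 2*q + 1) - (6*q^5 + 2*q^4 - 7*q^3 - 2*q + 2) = -6*q^5 - 2*q^4 + 5*q^3 - 9*q^2 - 1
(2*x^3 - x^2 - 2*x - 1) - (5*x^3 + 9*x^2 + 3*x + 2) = -3*x^3 - 10*x^2 - 5*x - 3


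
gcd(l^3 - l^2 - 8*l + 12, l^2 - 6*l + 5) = 1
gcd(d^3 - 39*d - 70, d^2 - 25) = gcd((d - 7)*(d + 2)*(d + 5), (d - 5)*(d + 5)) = d + 5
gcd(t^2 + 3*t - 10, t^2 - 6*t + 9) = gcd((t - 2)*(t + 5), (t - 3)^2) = 1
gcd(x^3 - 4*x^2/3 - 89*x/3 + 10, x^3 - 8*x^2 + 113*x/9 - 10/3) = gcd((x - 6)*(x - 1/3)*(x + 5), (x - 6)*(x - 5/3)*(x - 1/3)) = x^2 - 19*x/3 + 2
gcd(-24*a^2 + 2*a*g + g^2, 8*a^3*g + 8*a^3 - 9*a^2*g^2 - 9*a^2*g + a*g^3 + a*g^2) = 1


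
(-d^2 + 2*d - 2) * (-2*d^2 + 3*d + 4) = 2*d^4 - 7*d^3 + 6*d^2 + 2*d - 8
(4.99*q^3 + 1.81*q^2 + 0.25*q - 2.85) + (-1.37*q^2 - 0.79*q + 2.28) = 4.99*q^3 + 0.44*q^2 - 0.54*q - 0.57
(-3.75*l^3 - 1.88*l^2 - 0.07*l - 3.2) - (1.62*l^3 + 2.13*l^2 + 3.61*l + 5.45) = -5.37*l^3 - 4.01*l^2 - 3.68*l - 8.65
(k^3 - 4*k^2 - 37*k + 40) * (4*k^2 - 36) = 4*k^5 - 16*k^4 - 184*k^3 + 304*k^2 + 1332*k - 1440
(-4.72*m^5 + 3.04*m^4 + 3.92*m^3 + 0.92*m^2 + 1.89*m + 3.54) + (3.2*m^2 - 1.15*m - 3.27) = -4.72*m^5 + 3.04*m^4 + 3.92*m^3 + 4.12*m^2 + 0.74*m + 0.27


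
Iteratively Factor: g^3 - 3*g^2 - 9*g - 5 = (g - 5)*(g^2 + 2*g + 1) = (g - 5)*(g + 1)*(g + 1)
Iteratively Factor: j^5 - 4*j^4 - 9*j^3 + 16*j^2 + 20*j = (j + 1)*(j^4 - 5*j^3 - 4*j^2 + 20*j) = (j - 2)*(j + 1)*(j^3 - 3*j^2 - 10*j) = (j - 2)*(j + 1)*(j + 2)*(j^2 - 5*j) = (j - 5)*(j - 2)*(j + 1)*(j + 2)*(j)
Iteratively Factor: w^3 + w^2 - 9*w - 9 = (w + 1)*(w^2 - 9) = (w + 1)*(w + 3)*(w - 3)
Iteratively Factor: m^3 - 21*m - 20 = (m + 4)*(m^2 - 4*m - 5) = (m + 1)*(m + 4)*(m - 5)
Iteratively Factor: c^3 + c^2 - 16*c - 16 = (c + 1)*(c^2 - 16) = (c - 4)*(c + 1)*(c + 4)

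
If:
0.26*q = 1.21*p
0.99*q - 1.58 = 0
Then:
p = 0.34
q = 1.60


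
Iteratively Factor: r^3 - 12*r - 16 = (r + 2)*(r^2 - 2*r - 8) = (r - 4)*(r + 2)*(r + 2)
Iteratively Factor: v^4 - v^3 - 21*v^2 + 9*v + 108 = (v + 3)*(v^3 - 4*v^2 - 9*v + 36) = (v + 3)^2*(v^2 - 7*v + 12) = (v - 4)*(v + 3)^2*(v - 3)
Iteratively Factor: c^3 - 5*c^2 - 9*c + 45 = (c + 3)*(c^2 - 8*c + 15) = (c - 5)*(c + 3)*(c - 3)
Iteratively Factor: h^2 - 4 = (h - 2)*(h + 2)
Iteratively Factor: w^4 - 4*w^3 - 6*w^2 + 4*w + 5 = (w - 1)*(w^3 - 3*w^2 - 9*w - 5) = (w - 1)*(w + 1)*(w^2 - 4*w - 5) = (w - 5)*(w - 1)*(w + 1)*(w + 1)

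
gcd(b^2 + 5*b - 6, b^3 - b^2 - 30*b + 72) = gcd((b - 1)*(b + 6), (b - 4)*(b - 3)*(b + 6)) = b + 6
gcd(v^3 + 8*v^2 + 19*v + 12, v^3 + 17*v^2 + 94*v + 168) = v + 4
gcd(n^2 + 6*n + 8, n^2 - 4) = n + 2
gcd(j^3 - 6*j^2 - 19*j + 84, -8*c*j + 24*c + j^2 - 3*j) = j - 3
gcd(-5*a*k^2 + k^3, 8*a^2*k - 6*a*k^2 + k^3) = k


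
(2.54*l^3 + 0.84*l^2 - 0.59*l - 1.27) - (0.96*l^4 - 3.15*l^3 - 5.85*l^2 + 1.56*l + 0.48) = -0.96*l^4 + 5.69*l^3 + 6.69*l^2 - 2.15*l - 1.75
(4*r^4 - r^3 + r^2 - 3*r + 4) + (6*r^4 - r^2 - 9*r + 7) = 10*r^4 - r^3 - 12*r + 11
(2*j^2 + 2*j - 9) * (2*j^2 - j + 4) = 4*j^4 + 2*j^3 - 12*j^2 + 17*j - 36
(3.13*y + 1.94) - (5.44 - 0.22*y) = 3.35*y - 3.5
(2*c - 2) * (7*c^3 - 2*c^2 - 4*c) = 14*c^4 - 18*c^3 - 4*c^2 + 8*c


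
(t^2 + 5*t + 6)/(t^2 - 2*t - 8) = (t + 3)/(t - 4)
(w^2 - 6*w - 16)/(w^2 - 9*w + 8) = (w + 2)/(w - 1)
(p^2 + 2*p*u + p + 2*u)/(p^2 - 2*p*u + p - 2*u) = (p + 2*u)/(p - 2*u)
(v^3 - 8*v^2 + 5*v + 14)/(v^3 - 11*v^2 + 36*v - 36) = (v^2 - 6*v - 7)/(v^2 - 9*v + 18)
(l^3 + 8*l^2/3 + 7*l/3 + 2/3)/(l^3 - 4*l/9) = 3*(l^2 + 2*l + 1)/(l*(3*l - 2))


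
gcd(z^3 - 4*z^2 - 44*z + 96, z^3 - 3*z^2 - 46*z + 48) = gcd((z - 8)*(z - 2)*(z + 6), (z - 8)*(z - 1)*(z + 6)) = z^2 - 2*z - 48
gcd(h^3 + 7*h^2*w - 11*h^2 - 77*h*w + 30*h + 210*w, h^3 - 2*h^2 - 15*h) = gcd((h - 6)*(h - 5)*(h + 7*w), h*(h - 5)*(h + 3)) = h - 5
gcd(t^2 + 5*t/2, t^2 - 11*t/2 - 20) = t + 5/2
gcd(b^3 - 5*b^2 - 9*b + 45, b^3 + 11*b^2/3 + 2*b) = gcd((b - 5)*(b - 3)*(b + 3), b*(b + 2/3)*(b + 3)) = b + 3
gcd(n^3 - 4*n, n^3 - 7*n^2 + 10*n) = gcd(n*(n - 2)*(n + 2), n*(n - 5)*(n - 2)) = n^2 - 2*n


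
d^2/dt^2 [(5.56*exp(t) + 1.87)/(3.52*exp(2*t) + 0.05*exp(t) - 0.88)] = (68.890624*exp(4*t) + 91.701632*exp(3*t) + 104.323296*exp(2*t) + 23.419363*exp(t) + 4.387944)*exp(t)/(43.614208*exp(6*t) + 1.85856*exp(5*t) - 32.684256*exp(4*t) - 0.929155*exp(3*t) + 8.171064*exp(2*t) + 0.11616*exp(t) - 0.681472)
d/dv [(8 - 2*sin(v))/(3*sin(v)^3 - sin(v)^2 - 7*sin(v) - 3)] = 2*(6*sin(v)^3 - 37*sin(v)^2 + 8*sin(v) + 31)*cos(v)/(-3*sin(v)^3 + sin(v)^2 + 7*sin(v) + 3)^2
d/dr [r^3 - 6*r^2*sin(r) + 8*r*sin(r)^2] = -6*r^2*cos(r) + 3*r^2 - 12*r*sin(r) + 8*r*sin(2*r) + 8*sin(r)^2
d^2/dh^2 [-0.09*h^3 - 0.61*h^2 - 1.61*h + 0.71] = -0.54*h - 1.22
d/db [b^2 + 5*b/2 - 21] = 2*b + 5/2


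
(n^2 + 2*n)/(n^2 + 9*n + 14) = n/(n + 7)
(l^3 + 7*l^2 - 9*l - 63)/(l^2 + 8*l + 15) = (l^2 + 4*l - 21)/(l + 5)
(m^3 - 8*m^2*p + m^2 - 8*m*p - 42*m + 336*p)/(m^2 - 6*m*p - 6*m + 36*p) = (-m^2 + 8*m*p - 7*m + 56*p)/(-m + 6*p)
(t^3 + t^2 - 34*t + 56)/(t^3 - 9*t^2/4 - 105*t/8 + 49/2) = 8*(t^2 + 5*t - 14)/(8*t^2 + 14*t - 49)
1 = 1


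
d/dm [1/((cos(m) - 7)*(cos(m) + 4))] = (2*cos(m) - 3)*sin(m)/((cos(m) - 7)^2*(cos(m) + 4)^2)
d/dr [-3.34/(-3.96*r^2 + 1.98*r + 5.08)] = (6.6132 - 26.4528*r)/(-3.96*r^2 + 1.98*r + 5.08)^2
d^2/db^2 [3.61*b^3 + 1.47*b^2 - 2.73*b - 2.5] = 21.66*b + 2.94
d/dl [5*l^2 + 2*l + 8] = 10*l + 2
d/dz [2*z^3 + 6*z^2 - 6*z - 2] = 6*z^2 + 12*z - 6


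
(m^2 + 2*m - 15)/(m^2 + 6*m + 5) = (m - 3)/(m + 1)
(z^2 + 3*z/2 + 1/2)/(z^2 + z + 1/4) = 2*(z + 1)/(2*z + 1)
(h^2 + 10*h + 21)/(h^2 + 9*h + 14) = (h + 3)/(h + 2)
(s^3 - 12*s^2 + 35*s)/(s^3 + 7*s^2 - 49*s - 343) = s*(s - 5)/(s^2 + 14*s + 49)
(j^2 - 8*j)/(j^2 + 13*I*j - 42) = j*(j - 8)/(j^2 + 13*I*j - 42)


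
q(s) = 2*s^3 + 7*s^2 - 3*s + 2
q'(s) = 6*s^2 + 14*s - 3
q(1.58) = 22.62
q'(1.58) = 34.10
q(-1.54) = 15.92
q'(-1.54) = -10.33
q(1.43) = 17.87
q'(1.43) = 29.29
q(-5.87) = -143.72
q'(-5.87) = 121.56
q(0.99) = 7.83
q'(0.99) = 16.74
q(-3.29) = 16.42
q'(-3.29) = 15.88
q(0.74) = 4.42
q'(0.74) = 10.65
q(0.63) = 3.39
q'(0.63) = 8.20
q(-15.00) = -5128.00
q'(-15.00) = 1137.00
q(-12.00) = -2410.00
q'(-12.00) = 693.00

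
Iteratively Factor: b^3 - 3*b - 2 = (b + 1)*(b^2 - b - 2) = (b + 1)^2*(b - 2)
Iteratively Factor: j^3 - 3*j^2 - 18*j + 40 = (j - 2)*(j^2 - j - 20) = (j - 5)*(j - 2)*(j + 4)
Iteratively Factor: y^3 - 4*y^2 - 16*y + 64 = (y - 4)*(y^2 - 16) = (y - 4)*(y + 4)*(y - 4)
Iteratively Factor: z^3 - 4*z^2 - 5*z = (z + 1)*(z^2 - 5*z) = z*(z + 1)*(z - 5)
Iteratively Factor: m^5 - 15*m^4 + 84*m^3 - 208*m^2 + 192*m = (m - 4)*(m^4 - 11*m^3 + 40*m^2 - 48*m) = (m - 4)*(m - 3)*(m^3 - 8*m^2 + 16*m) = m*(m - 4)*(m - 3)*(m^2 - 8*m + 16) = m*(m - 4)^2*(m - 3)*(m - 4)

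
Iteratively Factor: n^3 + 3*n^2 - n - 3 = (n + 1)*(n^2 + 2*n - 3) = (n + 1)*(n + 3)*(n - 1)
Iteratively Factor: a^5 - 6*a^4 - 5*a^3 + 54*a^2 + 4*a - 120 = (a - 3)*(a^4 - 3*a^3 - 14*a^2 + 12*a + 40) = (a - 3)*(a + 2)*(a^3 - 5*a^2 - 4*a + 20) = (a - 3)*(a - 2)*(a + 2)*(a^2 - 3*a - 10) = (a - 5)*(a - 3)*(a - 2)*(a + 2)*(a + 2)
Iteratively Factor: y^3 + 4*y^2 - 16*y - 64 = (y - 4)*(y^2 + 8*y + 16) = (y - 4)*(y + 4)*(y + 4)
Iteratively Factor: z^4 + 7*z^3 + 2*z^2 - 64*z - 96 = (z - 3)*(z^3 + 10*z^2 + 32*z + 32) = (z - 3)*(z + 4)*(z^2 + 6*z + 8) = (z - 3)*(z + 2)*(z + 4)*(z + 4)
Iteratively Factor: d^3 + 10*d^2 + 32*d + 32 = (d + 2)*(d^2 + 8*d + 16) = (d + 2)*(d + 4)*(d + 4)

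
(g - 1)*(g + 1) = g^2 - 1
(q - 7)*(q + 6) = q^2 - q - 42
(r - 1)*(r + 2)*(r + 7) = r^3 + 8*r^2 + 5*r - 14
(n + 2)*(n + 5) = n^2 + 7*n + 10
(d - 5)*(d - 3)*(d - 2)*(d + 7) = d^4 - 3*d^3 - 39*d^2 + 187*d - 210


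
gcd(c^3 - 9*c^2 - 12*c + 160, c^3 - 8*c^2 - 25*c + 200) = c^2 - 13*c + 40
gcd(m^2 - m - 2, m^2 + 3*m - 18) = 1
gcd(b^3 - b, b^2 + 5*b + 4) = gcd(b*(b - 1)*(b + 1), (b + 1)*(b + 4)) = b + 1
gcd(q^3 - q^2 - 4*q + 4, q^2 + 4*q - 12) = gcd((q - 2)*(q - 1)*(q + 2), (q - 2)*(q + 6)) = q - 2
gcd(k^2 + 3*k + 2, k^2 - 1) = k + 1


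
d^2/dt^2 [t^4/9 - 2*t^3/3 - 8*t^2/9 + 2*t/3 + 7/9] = 4*t^2/3 - 4*t - 16/9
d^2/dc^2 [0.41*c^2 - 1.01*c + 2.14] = 0.820000000000000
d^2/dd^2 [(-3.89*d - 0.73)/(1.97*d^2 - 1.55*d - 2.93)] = ((3.89*d + 0.73)*(3.94*d - 1.55)*(7.88*d - 3.1) + (45.9798*d - 9.1828)*(-1.97*d^2 + 1.55*d + 2.93))/(-1.97*d^2 + 1.55*d + 2.93)^3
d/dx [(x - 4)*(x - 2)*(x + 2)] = 3*x^2 - 8*x - 4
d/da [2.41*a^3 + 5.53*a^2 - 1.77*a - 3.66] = 7.23*a^2 + 11.06*a - 1.77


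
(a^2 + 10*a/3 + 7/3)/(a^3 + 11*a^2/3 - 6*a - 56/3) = (3*a^2 + 10*a + 7)/(3*a^3 + 11*a^2 - 18*a - 56)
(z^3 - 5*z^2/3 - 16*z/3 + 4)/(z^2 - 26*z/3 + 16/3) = (z^2 - z - 6)/(z - 8)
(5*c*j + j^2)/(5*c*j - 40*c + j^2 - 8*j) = j/(j - 8)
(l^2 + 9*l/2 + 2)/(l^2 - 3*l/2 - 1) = (l + 4)/(l - 2)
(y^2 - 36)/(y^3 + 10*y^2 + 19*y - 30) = (y - 6)/(y^2 + 4*y - 5)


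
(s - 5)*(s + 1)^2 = s^3 - 3*s^2 - 9*s - 5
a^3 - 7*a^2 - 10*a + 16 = (a - 8)*(a - 1)*(a + 2)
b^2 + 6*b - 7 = (b - 1)*(b + 7)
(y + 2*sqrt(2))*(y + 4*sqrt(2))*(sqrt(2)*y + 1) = sqrt(2)*y^3 + 13*y^2 + 22*sqrt(2)*y + 16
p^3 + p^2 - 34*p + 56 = (p - 4)*(p - 2)*(p + 7)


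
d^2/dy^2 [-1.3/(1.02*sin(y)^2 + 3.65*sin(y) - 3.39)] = (5.41008*sin(y)^4 + 14.5197*sin(y)^3 + 27.18469*sin(y)^2 - 12.95385*sin(y) - 43.62878)/(1.02*sin(y)^2 + 3.65*sin(y) - 3.39)^3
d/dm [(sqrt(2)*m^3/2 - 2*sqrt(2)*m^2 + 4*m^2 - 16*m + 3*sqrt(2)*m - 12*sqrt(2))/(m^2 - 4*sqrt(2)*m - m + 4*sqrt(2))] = (sqrt(2)*m^4/2 - 8*m^3 - sqrt(2)*m^3 - 17*sqrt(2)*m^2 + 40*m^2 - 32*m + 56*sqrt(2)*m - 76*sqrt(2) - 72)/(m^4 - 8*sqrt(2)*m^3 - 2*m^3 + 16*sqrt(2)*m^2 + 33*m^2 - 64*m - 8*sqrt(2)*m + 32)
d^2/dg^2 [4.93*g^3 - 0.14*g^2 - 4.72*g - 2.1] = 29.58*g - 0.28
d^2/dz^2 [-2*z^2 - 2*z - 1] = -4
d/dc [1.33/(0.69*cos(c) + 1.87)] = 0.9177*sin(c)/(0.69*cos(c) + 1.87)^2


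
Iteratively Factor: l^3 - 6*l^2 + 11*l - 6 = (l - 3)*(l^2 - 3*l + 2) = (l - 3)*(l - 2)*(l - 1)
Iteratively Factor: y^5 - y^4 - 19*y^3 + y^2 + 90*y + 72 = (y + 1)*(y^4 - 2*y^3 - 17*y^2 + 18*y + 72) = (y - 3)*(y + 1)*(y^3 + y^2 - 14*y - 24) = (y - 3)*(y + 1)*(y + 2)*(y^2 - y - 12) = (y - 4)*(y - 3)*(y + 1)*(y + 2)*(y + 3)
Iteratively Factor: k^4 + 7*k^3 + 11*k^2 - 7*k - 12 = (k + 1)*(k^3 + 6*k^2 + 5*k - 12) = (k + 1)*(k + 3)*(k^2 + 3*k - 4) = (k + 1)*(k + 3)*(k + 4)*(k - 1)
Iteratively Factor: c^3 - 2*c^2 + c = (c - 1)*(c^2 - c) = (c - 1)^2*(c)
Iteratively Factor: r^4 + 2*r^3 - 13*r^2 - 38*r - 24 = (r - 4)*(r^3 + 6*r^2 + 11*r + 6) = (r - 4)*(r + 1)*(r^2 + 5*r + 6) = (r - 4)*(r + 1)*(r + 3)*(r + 2)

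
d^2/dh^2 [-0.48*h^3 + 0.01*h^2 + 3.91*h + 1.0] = 0.02 - 2.88*h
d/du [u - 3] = 1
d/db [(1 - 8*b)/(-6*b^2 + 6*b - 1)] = 2*(-24*b^2 + 6*b + 1)/(36*b^4 - 72*b^3 + 48*b^2 - 12*b + 1)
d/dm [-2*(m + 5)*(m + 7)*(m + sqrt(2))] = -6*m^2 - 48*m - 4*sqrt(2)*m - 70 - 24*sqrt(2)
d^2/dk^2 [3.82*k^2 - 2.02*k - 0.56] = 7.64000000000000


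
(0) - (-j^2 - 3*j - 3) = j^2 + 3*j + 3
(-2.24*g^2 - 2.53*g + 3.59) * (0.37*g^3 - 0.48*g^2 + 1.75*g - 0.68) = -0.8288*g^5 + 0.1391*g^4 - 1.3773*g^3 - 4.6275*g^2 + 8.0029*g - 2.4412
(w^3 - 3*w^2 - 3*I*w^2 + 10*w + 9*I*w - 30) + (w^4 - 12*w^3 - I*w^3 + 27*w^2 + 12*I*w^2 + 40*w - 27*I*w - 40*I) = w^4 - 11*w^3 - I*w^3 + 24*w^2 + 9*I*w^2 + 50*w - 18*I*w - 30 - 40*I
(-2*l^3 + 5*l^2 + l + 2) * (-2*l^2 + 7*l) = 4*l^5 - 24*l^4 + 33*l^3 + 3*l^2 + 14*l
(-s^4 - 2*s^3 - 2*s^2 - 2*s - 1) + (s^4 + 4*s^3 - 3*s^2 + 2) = 2*s^3 - 5*s^2 - 2*s + 1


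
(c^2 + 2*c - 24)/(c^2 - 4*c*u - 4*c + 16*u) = (-c - 6)/(-c + 4*u)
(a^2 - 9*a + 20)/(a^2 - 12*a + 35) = (a - 4)/(a - 7)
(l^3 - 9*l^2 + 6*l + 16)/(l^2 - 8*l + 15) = (l^3 - 9*l^2 + 6*l + 16)/(l^2 - 8*l + 15)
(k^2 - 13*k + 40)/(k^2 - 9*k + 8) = (k - 5)/(k - 1)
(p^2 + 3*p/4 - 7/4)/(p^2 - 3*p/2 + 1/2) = (4*p + 7)/(2*(2*p - 1))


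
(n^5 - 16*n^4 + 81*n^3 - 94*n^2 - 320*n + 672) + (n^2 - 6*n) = n^5 - 16*n^4 + 81*n^3 - 93*n^2 - 326*n + 672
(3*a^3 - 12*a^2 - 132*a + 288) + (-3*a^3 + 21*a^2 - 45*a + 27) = 9*a^2 - 177*a + 315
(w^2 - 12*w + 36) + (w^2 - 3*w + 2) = 2*w^2 - 15*w + 38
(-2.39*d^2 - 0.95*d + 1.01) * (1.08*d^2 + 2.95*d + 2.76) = -2.5812*d^4 - 8.0765*d^3 - 8.3081*d^2 + 0.3575*d + 2.7876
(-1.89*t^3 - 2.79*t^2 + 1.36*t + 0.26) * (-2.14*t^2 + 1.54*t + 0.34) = 4.0446*t^5 + 3.06*t^4 - 7.8496*t^3 + 0.5894*t^2 + 0.8628*t + 0.0884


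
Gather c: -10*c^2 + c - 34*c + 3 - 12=-10*c^2 - 33*c - 9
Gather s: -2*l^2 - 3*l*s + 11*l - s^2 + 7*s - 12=-2*l^2 + 11*l - s^2 + s*(7 - 3*l) - 12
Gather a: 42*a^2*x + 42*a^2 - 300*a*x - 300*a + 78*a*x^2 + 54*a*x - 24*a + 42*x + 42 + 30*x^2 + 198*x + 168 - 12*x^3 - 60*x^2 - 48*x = a^2*(42*x + 42) + a*(78*x^2 - 246*x - 324) - 12*x^3 - 30*x^2 + 192*x + 210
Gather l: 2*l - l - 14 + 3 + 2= l - 9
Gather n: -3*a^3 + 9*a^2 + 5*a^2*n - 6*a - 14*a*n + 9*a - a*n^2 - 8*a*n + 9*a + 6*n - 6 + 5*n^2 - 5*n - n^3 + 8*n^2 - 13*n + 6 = -3*a^3 + 9*a^2 + 12*a - n^3 + n^2*(13 - a) + n*(5*a^2 - 22*a - 12)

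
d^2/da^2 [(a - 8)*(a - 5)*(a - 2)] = 6*a - 30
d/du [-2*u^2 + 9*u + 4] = 9 - 4*u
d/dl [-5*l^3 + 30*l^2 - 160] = 15*l*(4 - l)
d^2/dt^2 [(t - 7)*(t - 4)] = 2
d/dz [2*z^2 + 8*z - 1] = 4*z + 8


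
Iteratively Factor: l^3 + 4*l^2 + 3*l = (l + 3)*(l^2 + l) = l*(l + 3)*(l + 1)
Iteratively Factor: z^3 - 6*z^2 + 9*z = (z - 3)*(z^2 - 3*z) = z*(z - 3)*(z - 3)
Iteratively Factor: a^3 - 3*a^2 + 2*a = (a - 2)*(a^2 - a) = (a - 2)*(a - 1)*(a)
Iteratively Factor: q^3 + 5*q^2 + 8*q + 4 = (q + 2)*(q^2 + 3*q + 2) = (q + 2)^2*(q + 1)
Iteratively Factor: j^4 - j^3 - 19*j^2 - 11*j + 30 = (j + 2)*(j^3 - 3*j^2 - 13*j + 15) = (j - 5)*(j + 2)*(j^2 + 2*j - 3) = (j - 5)*(j - 1)*(j + 2)*(j + 3)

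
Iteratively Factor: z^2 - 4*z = (z)*(z - 4)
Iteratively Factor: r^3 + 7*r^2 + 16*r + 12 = (r + 3)*(r^2 + 4*r + 4) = (r + 2)*(r + 3)*(r + 2)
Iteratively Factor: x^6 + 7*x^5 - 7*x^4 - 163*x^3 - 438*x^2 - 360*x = (x - 5)*(x^5 + 12*x^4 + 53*x^3 + 102*x^2 + 72*x) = (x - 5)*(x + 3)*(x^4 + 9*x^3 + 26*x^2 + 24*x) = (x - 5)*(x + 2)*(x + 3)*(x^3 + 7*x^2 + 12*x) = (x - 5)*(x + 2)*(x + 3)*(x + 4)*(x^2 + 3*x) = (x - 5)*(x + 2)*(x + 3)^2*(x + 4)*(x)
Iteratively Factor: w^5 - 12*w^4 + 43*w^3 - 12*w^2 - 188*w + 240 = (w - 4)*(w^4 - 8*w^3 + 11*w^2 + 32*w - 60) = (w - 4)*(w - 3)*(w^3 - 5*w^2 - 4*w + 20) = (w - 5)*(w - 4)*(w - 3)*(w^2 - 4) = (w - 5)*(w - 4)*(w - 3)*(w + 2)*(w - 2)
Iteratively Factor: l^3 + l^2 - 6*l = (l)*(l^2 + l - 6) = l*(l + 3)*(l - 2)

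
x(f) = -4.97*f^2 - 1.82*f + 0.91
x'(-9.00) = 87.64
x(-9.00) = -385.28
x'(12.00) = -121.10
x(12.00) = -736.61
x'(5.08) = -52.32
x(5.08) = -136.59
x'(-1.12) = 9.31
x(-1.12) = -3.29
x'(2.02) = -21.90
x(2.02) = -23.05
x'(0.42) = -5.99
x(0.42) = -0.73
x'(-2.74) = 25.42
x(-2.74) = -31.42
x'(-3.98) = 37.74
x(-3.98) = -70.57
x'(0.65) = -8.28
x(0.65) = -2.37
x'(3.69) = -38.50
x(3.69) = -73.48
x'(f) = -9.94*f - 1.82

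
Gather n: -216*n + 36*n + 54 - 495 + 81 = -180*n - 360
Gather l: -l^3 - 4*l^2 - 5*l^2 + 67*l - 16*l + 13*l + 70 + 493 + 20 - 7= -l^3 - 9*l^2 + 64*l + 576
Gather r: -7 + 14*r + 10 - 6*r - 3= 8*r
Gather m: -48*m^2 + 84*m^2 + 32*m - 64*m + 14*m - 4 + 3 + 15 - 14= 36*m^2 - 18*m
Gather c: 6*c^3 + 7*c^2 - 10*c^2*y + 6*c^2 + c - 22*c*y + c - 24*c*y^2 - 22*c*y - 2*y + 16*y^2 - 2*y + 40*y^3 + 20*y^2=6*c^3 + c^2*(13 - 10*y) + c*(-24*y^2 - 44*y + 2) + 40*y^3 + 36*y^2 - 4*y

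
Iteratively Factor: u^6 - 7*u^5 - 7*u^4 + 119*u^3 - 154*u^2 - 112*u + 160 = (u - 1)*(u^5 - 6*u^4 - 13*u^3 + 106*u^2 - 48*u - 160) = (u - 1)*(u + 1)*(u^4 - 7*u^3 - 6*u^2 + 112*u - 160) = (u - 1)*(u + 1)*(u + 4)*(u^3 - 11*u^2 + 38*u - 40) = (u - 4)*(u - 1)*(u + 1)*(u + 4)*(u^2 - 7*u + 10) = (u - 4)*(u - 2)*(u - 1)*(u + 1)*(u + 4)*(u - 5)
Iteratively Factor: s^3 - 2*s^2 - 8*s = (s)*(s^2 - 2*s - 8) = s*(s + 2)*(s - 4)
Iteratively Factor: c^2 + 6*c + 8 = (c + 2)*(c + 4)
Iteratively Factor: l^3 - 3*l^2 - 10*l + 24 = (l + 3)*(l^2 - 6*l + 8) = (l - 2)*(l + 3)*(l - 4)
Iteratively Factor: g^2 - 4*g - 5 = (g - 5)*(g + 1)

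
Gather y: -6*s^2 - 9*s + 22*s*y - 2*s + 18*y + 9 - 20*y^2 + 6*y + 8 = -6*s^2 - 11*s - 20*y^2 + y*(22*s + 24) + 17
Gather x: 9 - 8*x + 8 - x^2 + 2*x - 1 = -x^2 - 6*x + 16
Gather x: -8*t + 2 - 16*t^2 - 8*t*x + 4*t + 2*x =-16*t^2 - 4*t + x*(2 - 8*t) + 2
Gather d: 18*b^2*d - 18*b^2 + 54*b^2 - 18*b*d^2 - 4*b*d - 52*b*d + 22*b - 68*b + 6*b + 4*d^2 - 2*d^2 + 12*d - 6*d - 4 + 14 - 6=36*b^2 - 40*b + d^2*(2 - 18*b) + d*(18*b^2 - 56*b + 6) + 4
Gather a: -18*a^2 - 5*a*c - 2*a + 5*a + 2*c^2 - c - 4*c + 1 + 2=-18*a^2 + a*(3 - 5*c) + 2*c^2 - 5*c + 3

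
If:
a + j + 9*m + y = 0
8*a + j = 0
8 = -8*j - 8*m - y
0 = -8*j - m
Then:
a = 8/121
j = -64/121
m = 512/121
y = -4552/121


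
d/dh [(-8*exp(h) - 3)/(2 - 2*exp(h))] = -11/(8*sinh(h/2)^2)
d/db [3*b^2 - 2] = 6*b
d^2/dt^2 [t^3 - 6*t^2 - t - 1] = 6*t - 12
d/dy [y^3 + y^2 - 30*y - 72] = 3*y^2 + 2*y - 30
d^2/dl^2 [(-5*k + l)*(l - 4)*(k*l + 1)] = -10*k^2 + 6*k*l - 8*k + 2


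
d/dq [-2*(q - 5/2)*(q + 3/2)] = 2 - 4*q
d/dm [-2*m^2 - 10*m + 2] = -4*m - 10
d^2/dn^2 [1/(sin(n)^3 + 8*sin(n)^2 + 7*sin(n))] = (-9*sin(n)^2 - 79*sin(n) - 179 + 139/sin(n) + 238/sin(n)^2 + 98/sin(n)^3)/((sin(n) + 1)^2*(sin(n) + 7)^3)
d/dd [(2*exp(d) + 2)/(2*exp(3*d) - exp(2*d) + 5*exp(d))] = 2*(-4*exp(3*d) - 5*exp(2*d) + 2*exp(d) - 5)*exp(-d)/(4*exp(4*d) - 4*exp(3*d) + 21*exp(2*d) - 10*exp(d) + 25)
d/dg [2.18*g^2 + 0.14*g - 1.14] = 4.36*g + 0.14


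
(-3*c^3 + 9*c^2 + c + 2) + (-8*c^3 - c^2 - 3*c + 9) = -11*c^3 + 8*c^2 - 2*c + 11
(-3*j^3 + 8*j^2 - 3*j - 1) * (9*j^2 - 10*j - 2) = -27*j^5 + 102*j^4 - 101*j^3 + 5*j^2 + 16*j + 2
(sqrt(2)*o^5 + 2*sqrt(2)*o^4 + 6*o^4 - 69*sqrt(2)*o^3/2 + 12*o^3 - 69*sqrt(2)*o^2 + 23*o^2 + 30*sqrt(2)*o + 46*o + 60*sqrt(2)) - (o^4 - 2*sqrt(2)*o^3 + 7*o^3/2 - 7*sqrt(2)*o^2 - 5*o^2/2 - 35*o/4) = sqrt(2)*o^5 + 2*sqrt(2)*o^4 + 5*o^4 - 65*sqrt(2)*o^3/2 + 17*o^3/2 - 62*sqrt(2)*o^2 + 51*o^2/2 + 30*sqrt(2)*o + 219*o/4 + 60*sqrt(2)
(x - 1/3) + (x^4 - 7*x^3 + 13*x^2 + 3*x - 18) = x^4 - 7*x^3 + 13*x^2 + 4*x - 55/3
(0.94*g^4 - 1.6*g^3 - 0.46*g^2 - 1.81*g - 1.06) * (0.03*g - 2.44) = 0.0282*g^5 - 2.3416*g^4 + 3.8902*g^3 + 1.0681*g^2 + 4.3846*g + 2.5864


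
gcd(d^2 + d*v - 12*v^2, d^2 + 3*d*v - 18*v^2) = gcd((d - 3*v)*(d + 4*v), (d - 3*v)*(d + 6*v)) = -d + 3*v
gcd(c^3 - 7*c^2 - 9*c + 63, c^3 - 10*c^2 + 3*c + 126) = c^2 - 4*c - 21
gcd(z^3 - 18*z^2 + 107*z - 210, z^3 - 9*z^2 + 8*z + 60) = z^2 - 11*z + 30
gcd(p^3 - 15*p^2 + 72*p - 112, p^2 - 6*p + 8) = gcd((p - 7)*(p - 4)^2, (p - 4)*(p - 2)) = p - 4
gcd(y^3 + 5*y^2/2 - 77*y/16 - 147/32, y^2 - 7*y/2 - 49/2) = y + 7/2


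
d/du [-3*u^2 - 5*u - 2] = -6*u - 5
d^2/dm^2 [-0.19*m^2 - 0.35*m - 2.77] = -0.380000000000000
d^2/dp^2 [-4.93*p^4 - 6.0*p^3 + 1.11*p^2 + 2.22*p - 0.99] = -59.16*p^2 - 36.0*p + 2.22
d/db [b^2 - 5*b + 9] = 2*b - 5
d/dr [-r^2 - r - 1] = -2*r - 1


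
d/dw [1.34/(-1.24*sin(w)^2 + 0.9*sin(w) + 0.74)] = (3.3232*sin(w) - 1.206)*cos(w)/(-1.24*sin(w)^2 + 0.9*sin(w) + 0.74)^2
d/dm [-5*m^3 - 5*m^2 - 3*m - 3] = -15*m^2 - 10*m - 3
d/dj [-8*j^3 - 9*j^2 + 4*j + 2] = -24*j^2 - 18*j + 4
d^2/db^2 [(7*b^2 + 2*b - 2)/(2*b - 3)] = 134/(8*b^3 - 36*b^2 + 54*b - 27)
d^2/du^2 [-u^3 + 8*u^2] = 16 - 6*u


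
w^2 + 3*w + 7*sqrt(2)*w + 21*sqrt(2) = (w + 3)*(w + 7*sqrt(2))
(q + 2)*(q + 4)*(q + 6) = q^3 + 12*q^2 + 44*q + 48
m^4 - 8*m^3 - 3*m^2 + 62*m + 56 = (m - 7)*(m - 4)*(m + 1)*(m + 2)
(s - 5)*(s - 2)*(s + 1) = s^3 - 6*s^2 + 3*s + 10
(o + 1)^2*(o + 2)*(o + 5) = o^4 + 9*o^3 + 25*o^2 + 27*o + 10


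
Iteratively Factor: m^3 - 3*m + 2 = (m - 1)*(m^2 + m - 2) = (m - 1)*(m + 2)*(m - 1)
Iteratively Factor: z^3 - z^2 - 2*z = (z)*(z^2 - z - 2) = z*(z + 1)*(z - 2)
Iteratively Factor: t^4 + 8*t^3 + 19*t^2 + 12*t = (t + 1)*(t^3 + 7*t^2 + 12*t) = t*(t + 1)*(t^2 + 7*t + 12) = t*(t + 1)*(t + 3)*(t + 4)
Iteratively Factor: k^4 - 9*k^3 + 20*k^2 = (k - 5)*(k^3 - 4*k^2) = k*(k - 5)*(k^2 - 4*k) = k*(k - 5)*(k - 4)*(k)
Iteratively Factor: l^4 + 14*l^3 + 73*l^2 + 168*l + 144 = (l + 4)*(l^3 + 10*l^2 + 33*l + 36) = (l + 3)*(l + 4)*(l^2 + 7*l + 12) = (l + 3)*(l + 4)^2*(l + 3)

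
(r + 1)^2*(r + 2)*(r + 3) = r^4 + 7*r^3 + 17*r^2 + 17*r + 6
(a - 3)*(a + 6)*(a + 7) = a^3 + 10*a^2 + 3*a - 126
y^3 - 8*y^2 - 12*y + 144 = (y - 6)^2*(y + 4)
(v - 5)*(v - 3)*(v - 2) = v^3 - 10*v^2 + 31*v - 30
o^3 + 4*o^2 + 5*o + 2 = (o + 1)^2*(o + 2)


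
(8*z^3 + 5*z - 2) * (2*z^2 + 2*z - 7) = 16*z^5 + 16*z^4 - 46*z^3 + 6*z^2 - 39*z + 14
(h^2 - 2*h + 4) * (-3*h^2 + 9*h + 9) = -3*h^4 + 15*h^3 - 21*h^2 + 18*h + 36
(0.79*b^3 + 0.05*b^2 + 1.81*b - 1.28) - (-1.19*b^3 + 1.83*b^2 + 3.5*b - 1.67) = 1.98*b^3 - 1.78*b^2 - 1.69*b + 0.39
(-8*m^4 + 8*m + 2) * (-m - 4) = 8*m^5 + 32*m^4 - 8*m^2 - 34*m - 8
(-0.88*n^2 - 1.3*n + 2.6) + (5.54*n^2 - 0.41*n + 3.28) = 4.66*n^2 - 1.71*n + 5.88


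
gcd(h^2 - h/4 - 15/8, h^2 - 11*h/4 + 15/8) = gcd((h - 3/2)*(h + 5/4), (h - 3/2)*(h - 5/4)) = h - 3/2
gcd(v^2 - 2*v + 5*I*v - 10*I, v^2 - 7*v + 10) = v - 2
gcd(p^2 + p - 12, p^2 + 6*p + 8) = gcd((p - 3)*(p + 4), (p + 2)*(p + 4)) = p + 4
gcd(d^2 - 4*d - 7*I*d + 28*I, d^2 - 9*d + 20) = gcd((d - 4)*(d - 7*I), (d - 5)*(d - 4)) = d - 4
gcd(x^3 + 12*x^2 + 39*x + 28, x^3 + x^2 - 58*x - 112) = x + 7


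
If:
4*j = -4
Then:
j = -1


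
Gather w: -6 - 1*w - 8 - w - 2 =-2*w - 16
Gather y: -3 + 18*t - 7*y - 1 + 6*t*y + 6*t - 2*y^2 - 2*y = 24*t - 2*y^2 + y*(6*t - 9) - 4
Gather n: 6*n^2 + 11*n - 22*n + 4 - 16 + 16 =6*n^2 - 11*n + 4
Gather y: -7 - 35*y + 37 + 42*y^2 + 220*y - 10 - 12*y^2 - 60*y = 30*y^2 + 125*y + 20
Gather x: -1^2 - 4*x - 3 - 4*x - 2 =-8*x - 6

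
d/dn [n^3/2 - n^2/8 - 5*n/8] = 3*n^2/2 - n/4 - 5/8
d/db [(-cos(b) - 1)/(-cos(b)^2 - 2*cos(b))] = (sin(b) + 2*sin(b)/cos(b)^2 + 2*tan(b))/(cos(b) + 2)^2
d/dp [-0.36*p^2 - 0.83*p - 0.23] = -0.72*p - 0.83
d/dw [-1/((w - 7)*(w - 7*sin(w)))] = (w + (1 - 7*cos(w))*(w - 7) - 7*sin(w))/((w - 7)^2*(w - 7*sin(w))^2)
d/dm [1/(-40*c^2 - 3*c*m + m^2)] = (3*c - 2*m)/(40*c^2 + 3*c*m - m^2)^2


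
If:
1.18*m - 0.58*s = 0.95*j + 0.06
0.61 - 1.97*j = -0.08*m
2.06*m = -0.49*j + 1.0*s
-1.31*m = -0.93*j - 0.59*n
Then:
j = 0.03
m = -6.81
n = -15.17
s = -14.01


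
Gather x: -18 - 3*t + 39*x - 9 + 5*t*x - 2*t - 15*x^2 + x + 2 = -5*t - 15*x^2 + x*(5*t + 40) - 25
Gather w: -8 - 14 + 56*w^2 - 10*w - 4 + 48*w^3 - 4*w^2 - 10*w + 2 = 48*w^3 + 52*w^2 - 20*w - 24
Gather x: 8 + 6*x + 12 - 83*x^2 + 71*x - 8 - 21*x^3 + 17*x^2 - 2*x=-21*x^3 - 66*x^2 + 75*x + 12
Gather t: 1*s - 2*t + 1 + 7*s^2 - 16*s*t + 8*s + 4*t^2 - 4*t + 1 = 7*s^2 + 9*s + 4*t^2 + t*(-16*s - 6) + 2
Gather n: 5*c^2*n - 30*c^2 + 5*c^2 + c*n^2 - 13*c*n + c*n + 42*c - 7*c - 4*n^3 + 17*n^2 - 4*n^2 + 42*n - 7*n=-25*c^2 + 35*c - 4*n^3 + n^2*(c + 13) + n*(5*c^2 - 12*c + 35)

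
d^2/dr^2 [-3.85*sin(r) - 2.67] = 3.85*sin(r)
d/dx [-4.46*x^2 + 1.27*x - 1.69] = 1.27 - 8.92*x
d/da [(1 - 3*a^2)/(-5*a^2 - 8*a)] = 2*(12*a^2 + 5*a + 4)/(a^2*(25*a^2 + 80*a + 64))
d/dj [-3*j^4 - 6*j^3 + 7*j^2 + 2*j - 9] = -12*j^3 - 18*j^2 + 14*j + 2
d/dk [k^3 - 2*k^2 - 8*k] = 3*k^2 - 4*k - 8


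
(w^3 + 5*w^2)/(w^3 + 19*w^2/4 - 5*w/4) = 4*w/(4*w - 1)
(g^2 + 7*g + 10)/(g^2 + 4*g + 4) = (g + 5)/(g + 2)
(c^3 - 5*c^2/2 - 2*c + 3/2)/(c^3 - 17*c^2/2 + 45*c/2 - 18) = (2*c^2 + c - 1)/(2*c^2 - 11*c + 12)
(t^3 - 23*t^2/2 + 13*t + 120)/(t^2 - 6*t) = t - 11/2 - 20/t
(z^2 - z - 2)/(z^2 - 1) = (z - 2)/(z - 1)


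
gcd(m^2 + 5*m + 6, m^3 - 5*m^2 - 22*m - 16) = m + 2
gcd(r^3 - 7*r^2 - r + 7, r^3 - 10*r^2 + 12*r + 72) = 1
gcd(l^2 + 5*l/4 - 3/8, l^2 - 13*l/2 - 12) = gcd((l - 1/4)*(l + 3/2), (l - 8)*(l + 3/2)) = l + 3/2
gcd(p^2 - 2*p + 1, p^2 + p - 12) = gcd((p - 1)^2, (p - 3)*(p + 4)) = 1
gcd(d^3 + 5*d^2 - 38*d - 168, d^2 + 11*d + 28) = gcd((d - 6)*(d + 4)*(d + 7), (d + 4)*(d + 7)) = d^2 + 11*d + 28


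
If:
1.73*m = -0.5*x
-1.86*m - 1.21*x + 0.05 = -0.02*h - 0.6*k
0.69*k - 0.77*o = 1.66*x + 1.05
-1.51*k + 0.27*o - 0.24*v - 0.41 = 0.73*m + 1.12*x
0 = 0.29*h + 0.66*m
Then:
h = 0.657763603747259*x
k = 1.09878745598299*x - 0.0833333333333333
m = -0.289017341040462*x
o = -1.17121643554771*x - 1.43831168831169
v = -12.0183951548861*x - 2.80212842712843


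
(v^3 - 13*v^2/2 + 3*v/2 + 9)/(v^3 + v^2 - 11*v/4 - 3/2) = 2*(v^2 - 5*v - 6)/(2*v^2 + 5*v + 2)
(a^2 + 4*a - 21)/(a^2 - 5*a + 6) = (a + 7)/(a - 2)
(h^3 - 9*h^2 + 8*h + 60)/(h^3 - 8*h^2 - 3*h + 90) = (h + 2)/(h + 3)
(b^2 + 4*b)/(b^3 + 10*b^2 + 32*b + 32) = b/(b^2 + 6*b + 8)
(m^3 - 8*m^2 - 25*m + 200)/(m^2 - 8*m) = m - 25/m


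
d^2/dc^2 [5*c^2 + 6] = 10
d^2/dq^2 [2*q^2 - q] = 4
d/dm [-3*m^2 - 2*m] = -6*m - 2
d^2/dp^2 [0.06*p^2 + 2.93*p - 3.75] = 0.120000000000000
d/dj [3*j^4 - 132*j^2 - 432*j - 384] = 12*j^3 - 264*j - 432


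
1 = 1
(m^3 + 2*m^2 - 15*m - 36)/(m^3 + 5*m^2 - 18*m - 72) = (m + 3)/(m + 6)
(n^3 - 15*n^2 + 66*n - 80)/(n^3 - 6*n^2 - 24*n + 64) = (n - 5)/(n + 4)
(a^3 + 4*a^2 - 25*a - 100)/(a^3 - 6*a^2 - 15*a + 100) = (a + 5)/(a - 5)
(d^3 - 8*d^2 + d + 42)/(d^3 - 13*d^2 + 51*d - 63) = (d + 2)/(d - 3)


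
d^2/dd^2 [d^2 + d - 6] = 2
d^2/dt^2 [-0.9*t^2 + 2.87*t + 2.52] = -1.80000000000000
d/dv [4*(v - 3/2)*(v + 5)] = 8*v + 14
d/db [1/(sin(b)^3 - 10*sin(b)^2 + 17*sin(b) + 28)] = (-3*sin(b)^2 + 20*sin(b) - 17)*cos(b)/(sin(b)^3 - 10*sin(b)^2 + 17*sin(b) + 28)^2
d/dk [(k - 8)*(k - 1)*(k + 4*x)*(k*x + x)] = 2*x*(2*k^3 + 6*k^2*x - 12*k^2 - 32*k*x - k - 2*x + 4)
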